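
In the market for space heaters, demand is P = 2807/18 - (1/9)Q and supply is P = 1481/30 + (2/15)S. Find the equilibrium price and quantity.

P* = 107.5, Q* = 436

Set the two price expressions equal: 2807/18 - (1/9)Q = 1481/30 + (2/15)Q.
4796/45 = (11/45)Q, so Q* = 436.
P* = 2807/18 − (1/9)(436) = 107.5.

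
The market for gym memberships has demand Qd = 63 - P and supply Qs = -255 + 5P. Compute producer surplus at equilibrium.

Equilibrium: 63 - P = -255 + 5P gives P* = 53, Q* = 10.
Supply starts at P = 51 (where Qs = 0).
PS = ½(53 − 51)(10) = 10.

Producer surplus = 10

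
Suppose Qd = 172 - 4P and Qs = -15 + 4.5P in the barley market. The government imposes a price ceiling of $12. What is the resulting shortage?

Equilibrium price would be P* = 22, so the ceiling at 12 binds.
At P = 12: Qd = 172 − 4(12) = 124, Qs = -15 + 4.5(12) = 39.
Shortage = 124 − 39 = 85.

Shortage = 85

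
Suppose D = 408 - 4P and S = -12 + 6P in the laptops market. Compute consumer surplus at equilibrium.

Equilibrium: 408 - 4P = -12 + 6P gives P* = 42, Q* = 240.
Demand choke price (D = 0): P = 102.
CS = ½(102 − 42)(240) = 7200.

Consumer surplus = 7200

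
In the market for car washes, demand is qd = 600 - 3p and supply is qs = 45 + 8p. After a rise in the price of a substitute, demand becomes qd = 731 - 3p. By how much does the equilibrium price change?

Δp = 131/11

Original equilibrium: p* = 555/11, q* = 4935/11.
New equilibrium: 731 - 3p = 45 + 8p, so 686 = 11p and p' = 686/11; q' = 731 − 3(686/11) = 5983/11.
Change in price: 686/11 − 555/11 = 131/11.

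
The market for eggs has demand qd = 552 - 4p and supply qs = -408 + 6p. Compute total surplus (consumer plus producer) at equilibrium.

Equilibrium: 552 - 4p = -408 + 6p gives p* = 96, q* = 168.
Demand choke price: p = 138; supply starts at p = 68.
CS = ½(138 − 96)(168) = 3528; PS = ½(96 − 68)(168) = 2352.

Total surplus = 5880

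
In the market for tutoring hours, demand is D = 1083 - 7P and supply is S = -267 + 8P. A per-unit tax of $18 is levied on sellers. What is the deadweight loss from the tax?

Deadweight loss = 604.8

Pre-tax equilibrium: P* = 90, Q* = 453.
Tax on sellers shifts supply to S = -267 + 8(P − 18) = -411 + 8P.
1083 - 7P = -411 + 8P gives buyer price Pb = 99.6; sellers receive Ps = 99.6 − 18 = 81.6.
New quantity: Q = 1083 − 7(99.6) = 385.8.
DWL = ½ × 18 × (453 − 385.8) = 604.8.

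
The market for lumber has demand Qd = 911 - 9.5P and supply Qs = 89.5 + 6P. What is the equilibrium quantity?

Set Qd = Qs: 911 - 9.5P = 89.5 + 6P.
821.5 = 15.5P, so P* = 53.
Q* = 911 − 9.5(53) = 407.5.

Q* = 407.5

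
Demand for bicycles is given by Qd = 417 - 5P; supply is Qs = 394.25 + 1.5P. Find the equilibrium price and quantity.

P* = 3.5, Q* = 399.5

Set Qd = Qs: 417 - 5P = 394.25 + 1.5P.
22.75 = 6.5P, so P* = 3.5.
Q* = 417 − 5(3.5) = 399.5.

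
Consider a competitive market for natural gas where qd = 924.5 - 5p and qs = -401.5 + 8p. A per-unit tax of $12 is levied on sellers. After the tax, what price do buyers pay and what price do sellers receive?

Buyers pay 1422/13, sellers receive 1266/13

Pre-tax equilibrium: p* = 102, q* = 414.5.
Tax on sellers shifts supply to qs = -401.5 + 8(p − 12) = -497.5 + 8p.
924.5 - 5p = -497.5 + 8p gives buyer price pb = 1422/13; sellers receive ps = 1422/13 − 12 = 1266/13.
New quantity: q = 924.5 − 5(1422/13) = 9817/26.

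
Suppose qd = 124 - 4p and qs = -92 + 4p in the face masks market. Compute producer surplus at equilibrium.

Equilibrium: 124 - 4p = -92 + 4p gives p* = 27, q* = 16.
Supply starts at p = 23 (where qs = 0).
PS = ½(27 − 23)(16) = 32.

Producer surplus = 32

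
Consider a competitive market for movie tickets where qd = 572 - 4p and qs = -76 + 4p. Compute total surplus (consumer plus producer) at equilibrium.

Total surplus = 15376

Equilibrium: 572 - 4p = -76 + 4p gives p* = 81, q* = 248.
Demand choke price: p = 143; supply starts at p = 19.
CS = ½(143 − 81)(248) = 7688; PS = ½(81 − 19)(248) = 7688.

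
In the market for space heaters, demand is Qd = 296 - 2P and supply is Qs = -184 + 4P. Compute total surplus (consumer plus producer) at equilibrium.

Equilibrium: 296 - 2P = -184 + 4P gives P* = 80, Q* = 136.
Demand choke price: P = 148; supply starts at P = 46.
CS = ½(148 − 80)(136) = 4624; PS = ½(80 − 46)(136) = 2312.

Total surplus = 6936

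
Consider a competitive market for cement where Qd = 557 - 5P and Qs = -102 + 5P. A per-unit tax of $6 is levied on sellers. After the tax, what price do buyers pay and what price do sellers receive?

Pre-tax equilibrium: P* = 65.9, Q* = 227.5.
Tax on sellers shifts supply to Qs = -102 + 5(P − 6) = -132 + 5P.
557 - 5P = -132 + 5P gives buyer price Pb = 68.9; sellers receive Ps = 68.9 − 6 = 62.9.
New quantity: Q = 557 − 5(68.9) = 212.5.

Buyers pay $68.9, sellers receive $62.9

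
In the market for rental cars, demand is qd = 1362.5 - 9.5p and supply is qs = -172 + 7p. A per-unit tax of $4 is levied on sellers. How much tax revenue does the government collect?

Tax revenue = 61100/33

Pre-tax equilibrium: p* = 93, q* = 479.
Tax on sellers shifts supply to qs = -172 + 7(p − 4) = -200 + 7p.
1362.5 - 9.5p = -200 + 7p gives buyer price pb = 3125/33; sellers receive ps = 3125/33 − 4 = 2993/33.
New quantity: q = 1362.5 − 9.5(3125/33) = 15275/33.
Revenue = 4 × 15275/33 = 61100/33.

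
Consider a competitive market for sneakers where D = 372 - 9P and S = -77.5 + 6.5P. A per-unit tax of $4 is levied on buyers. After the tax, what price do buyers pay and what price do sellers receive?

Pre-tax equilibrium: P* = 29, Q* = 111.
Tax on buyers shifts demand to D = 372 − 9(P + 4) = 336 - 9P.
336 - 9P = -77.5 + 6.5P gives seller price Ps = 827/31; buyers pay Pb = 827/31 + 4 = 951/31.
New quantity: Q = 372 − 9(951/31) = 2973/31.

Buyers pay 951/31, sellers receive 827/31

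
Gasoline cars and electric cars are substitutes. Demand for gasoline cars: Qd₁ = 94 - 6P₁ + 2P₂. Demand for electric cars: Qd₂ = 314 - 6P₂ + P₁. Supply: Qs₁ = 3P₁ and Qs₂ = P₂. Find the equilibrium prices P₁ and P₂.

Market 1: 94 - 6P₁ + 2P₂ = 3P₁ → 9P₁ - 2P₂ = 94.
Market 2: 7P₂ - P₁ = 314.
Eliminating P₂: 7×(1) + 2×(2) gives 61P₁ = 1286, so P₁ = 1286/61.
Back-substitute into (2): P₂ = (314 + 1×1286/61) / 7 = 2920/61.

P₁ = 1286/61, P₂ = 2920/61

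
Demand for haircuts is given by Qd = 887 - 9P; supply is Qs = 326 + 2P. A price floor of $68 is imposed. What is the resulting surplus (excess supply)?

Surplus = 187

Equilibrium price would be P* = 51, so the floor at 68 binds.
At P = 68: Qd = 275, Qs = 462.
Surplus = 462 − 275 = 187.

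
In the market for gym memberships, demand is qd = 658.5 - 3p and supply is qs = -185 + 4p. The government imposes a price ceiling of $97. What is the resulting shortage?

Equilibrium price would be p* = 120.5, so the ceiling at 97 binds.
At p = 97: qd = 658.5 − 3(97) = 367.5, qs = -185 + 4(97) = 203.
Shortage = 367.5 − 203 = 164.5.

Shortage = 164.5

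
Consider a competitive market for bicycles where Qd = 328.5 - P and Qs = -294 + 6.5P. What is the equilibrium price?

Set Qd = Qs: 328.5 - P = -294 + 6.5P.
622.5 = 7.5P, so P* = 83.
Q* = 328.5 − 1(83) = 245.5.

P* = 83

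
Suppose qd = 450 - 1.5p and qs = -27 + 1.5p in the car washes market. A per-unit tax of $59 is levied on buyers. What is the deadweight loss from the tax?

Deadweight loss = 1305.375

Pre-tax equilibrium: p* = 159, q* = 211.5.
Tax on buyers shifts demand to qd = 450 − 1.5(p + 59) = 361.5 - 1.5p.
361.5 - 1.5p = -27 + 1.5p gives seller price ps = 129.5; buyers pay pb = 129.5 + 59 = 188.5.
New quantity: q = 450 − 1.5(188.5) = 167.25.
DWL = ½ × 59 × (211.5 − 167.25) = 1305.375.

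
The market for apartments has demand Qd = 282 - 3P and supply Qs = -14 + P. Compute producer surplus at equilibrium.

Equilibrium: 282 - 3P = -14 + P gives P* = 74, Q* = 60.
Supply starts at P = 14 (where Qs = 0).
PS = ½(74 − 14)(60) = 1800.

Producer surplus = 1800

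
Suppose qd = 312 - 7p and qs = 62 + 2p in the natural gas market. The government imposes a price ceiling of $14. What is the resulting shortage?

Equilibrium price would be p* = 250/9, so the ceiling at 14 binds.
At p = 14: qd = 312 − 7(14) = 214, qs = 62 + 2(14) = 90.
Shortage = 214 − 90 = 124.

Shortage = 124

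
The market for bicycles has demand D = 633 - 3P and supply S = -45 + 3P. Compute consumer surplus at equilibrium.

Equilibrium: 633 - 3P = -45 + 3P gives P* = 113, Q* = 294.
Demand choke price (D = 0): P = 211.
CS = ½(211 − 113)(294) = 14406.

Consumer surplus = 14406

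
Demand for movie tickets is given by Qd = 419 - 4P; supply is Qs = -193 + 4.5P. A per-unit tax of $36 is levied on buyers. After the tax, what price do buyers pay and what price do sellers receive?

Buyers pay 1548/17, sellers receive 936/17

Pre-tax equilibrium: P* = 72, Q* = 131.
Tax on buyers shifts demand to Qd = 419 − 4(P + 36) = 275 - 4P.
275 - 4P = -193 + 4.5P gives seller price Ps = 936/17; buyers pay Pb = 936/17 + 36 = 1548/17.
New quantity: Q = 419 − 4(1548/17) = 931/17.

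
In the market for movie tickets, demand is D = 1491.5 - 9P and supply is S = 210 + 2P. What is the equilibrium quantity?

Q* = 443

Set D = S: 1491.5 - 9P = 210 + 2P.
1281.5 = 11P, so P* = 116.5.
Q* = 1491.5 − 9(116.5) = 443.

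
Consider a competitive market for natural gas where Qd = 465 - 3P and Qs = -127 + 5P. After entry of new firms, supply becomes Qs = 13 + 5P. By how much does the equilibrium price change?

ΔP = -17.5

Original equilibrium: P* = 74, Q* = 243.
New equilibrium: 465 - 3P = 13 + 5P, so 452 = 8P and P' = 56.5; Q' = 465 − 3(56.5) = 295.5.
Change in price: 56.5 − 74 = -17.5.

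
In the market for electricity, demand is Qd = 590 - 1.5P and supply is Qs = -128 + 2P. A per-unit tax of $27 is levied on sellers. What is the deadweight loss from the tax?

Deadweight loss = 2187/7

Pre-tax equilibrium: P* = 1436/7, Q* = 1976/7.
Tax on sellers shifts supply to Qs = -128 + 2(P − 27) = -182 + 2P.
590 - 1.5P = -182 + 2P gives buyer price Pb = 1544/7; sellers receive Ps = 1544/7 − 27 = 1355/7.
New quantity: Q = 590 − 1.5(1544/7) = 1814/7.
DWL = ½ × 27 × (1976/7 − 1814/7) = 2187/7.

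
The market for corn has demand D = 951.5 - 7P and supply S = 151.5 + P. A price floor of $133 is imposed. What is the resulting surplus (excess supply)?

Equilibrium price would be P* = 100, so the floor at 133 binds.
At P = 133: D = 20.5, S = 284.5.
Surplus = 284.5 − 20.5 = 264.

Surplus = 264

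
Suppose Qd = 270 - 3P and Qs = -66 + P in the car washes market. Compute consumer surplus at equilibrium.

Equilibrium: 270 - 3P = -66 + P gives P* = 84, Q* = 18.
Demand choke price (Qd = 0): P = 90.
CS = ½(90 − 84)(18) = 54.

Consumer surplus = 54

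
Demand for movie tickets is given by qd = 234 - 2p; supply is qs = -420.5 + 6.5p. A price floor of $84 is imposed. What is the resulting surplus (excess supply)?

Surplus = 59.5

Equilibrium price would be p* = 77, so the floor at 84 binds.
At p = 84: qd = 66, qs = 125.5.
Surplus = 125.5 − 66 = 59.5.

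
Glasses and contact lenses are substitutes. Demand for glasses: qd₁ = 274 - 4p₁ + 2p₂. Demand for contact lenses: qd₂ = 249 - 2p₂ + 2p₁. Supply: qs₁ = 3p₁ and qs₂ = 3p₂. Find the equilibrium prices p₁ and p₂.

Market 1: 274 - 4p₁ + 2p₂ = 3p₁ → 7p₁ - 2p₂ = 274.
Market 2: 5p₂ - 2p₁ = 249.
Eliminating p₂: 5×(1) + 2×(2) gives 31p₁ = 1868, so p₁ = 1868/31.
Back-substitute into (2): p₂ = (249 + 2×1868/31) / 5 = 2291/31.

p₁ = 1868/31, p₂ = 2291/31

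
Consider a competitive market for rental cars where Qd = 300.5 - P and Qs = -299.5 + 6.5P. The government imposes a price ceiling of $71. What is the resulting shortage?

Shortage = 67.5

Equilibrium price would be P* = 80, so the ceiling at 71 binds.
At P = 71: Qd = 300.5 − 1(71) = 229.5, Qs = -299.5 + 6.5(71) = 162.
Shortage = 229.5 − 162 = 67.5.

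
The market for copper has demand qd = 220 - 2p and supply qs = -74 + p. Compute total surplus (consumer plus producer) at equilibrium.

Total surplus = 432

Equilibrium: 220 - 2p = -74 + p gives p* = 98, q* = 24.
Demand choke price: p = 110; supply starts at p = 74.
CS = ½(110 − 98)(24) = 144; PS = ½(98 − 74)(24) = 288.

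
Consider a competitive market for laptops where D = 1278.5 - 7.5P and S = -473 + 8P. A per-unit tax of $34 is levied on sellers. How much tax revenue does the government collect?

Tax revenue = 315554/31

Pre-tax equilibrium: P* = 113, Q* = 431.
Tax on sellers shifts supply to S = -473 + 8(P − 34) = -745 + 8P.
1278.5 - 7.5P = -745 + 8P gives buyer price Pb = 4047/31; sellers receive Ps = 4047/31 − 34 = 2993/31.
New quantity: Q = 1278.5 − 7.5(4047/31) = 9281/31.
Revenue = 34 × 9281/31 = 315554/31.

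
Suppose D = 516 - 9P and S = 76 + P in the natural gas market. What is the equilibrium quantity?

Q* = 120

Set D = S: 516 - 9P = 76 + P.
440 = 10P, so P* = 44.
Q* = 516 − 9(44) = 120.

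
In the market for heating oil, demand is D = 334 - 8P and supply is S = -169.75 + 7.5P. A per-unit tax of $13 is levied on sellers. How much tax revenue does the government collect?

Tax revenue = 9542/31

Pre-tax equilibrium: P* = 32.5, Q* = 74.
Tax on sellers shifts supply to S = -169.75 + 7.5(P − 13) = -267.25 + 7.5P.
334 - 8P = -267.25 + 7.5P gives buyer price Pb = 2405/62; sellers receive Ps = 2405/62 − 13 = 1599/62.
New quantity: Q = 334 − 8(2405/62) = 734/31.
Revenue = 13 × 734/31 = 9542/31.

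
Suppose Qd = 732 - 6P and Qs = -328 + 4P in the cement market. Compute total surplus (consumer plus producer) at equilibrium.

Equilibrium: 732 - 6P = -328 + 4P gives P* = 106, Q* = 96.
Demand choke price: P = 122; supply starts at P = 82.
CS = ½(122 − 106)(96) = 768; PS = ½(106 − 82)(96) = 1152.

Total surplus = 1920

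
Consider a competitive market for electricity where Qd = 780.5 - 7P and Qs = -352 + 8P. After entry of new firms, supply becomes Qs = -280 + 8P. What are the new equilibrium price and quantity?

Original equilibrium: P* = 75.5, Q* = 252.
New equilibrium: 780.5 - 7P = -280 + 8P, so 1060.5 = 15P and P' = 70.7; Q' = 780.5 − 7(70.7) = 285.6.

P' = 70.7, Q' = 285.6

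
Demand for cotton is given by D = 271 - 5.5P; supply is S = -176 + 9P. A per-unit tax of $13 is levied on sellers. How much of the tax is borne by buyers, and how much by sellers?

Pre-tax equilibrium: P* = 894/29, Q* = 2942/29.
Tax on sellers shifts supply to S = -176 + 9(P − 13) = -293 + 9P.
271 - 5.5P = -293 + 9P gives buyer price Pb = 1128/29; sellers receive Ps = 1128/29 − 13 = 751/29.
New quantity: Q = 271 − 5.5(1128/29) = 1655/29.
Buyer burden = 1128/29 − 894/29 = 234/29; seller burden = 894/29 − 751/29 = 143/29.

Buyers bear 234/29, sellers bear 143/29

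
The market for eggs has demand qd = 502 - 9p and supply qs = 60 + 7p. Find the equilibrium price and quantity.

p* = 27.625, q* = 253.375

Set qd = qs: 502 - 9p = 60 + 7p.
442 = 16p, so p* = 27.625.
q* = 502 − 9(27.625) = 253.375.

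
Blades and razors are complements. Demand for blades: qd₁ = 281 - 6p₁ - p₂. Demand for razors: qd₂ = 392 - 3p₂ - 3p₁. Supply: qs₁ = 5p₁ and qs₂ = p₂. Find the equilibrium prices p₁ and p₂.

Market 1: 281 - 6p₁ - p₂ = 5p₁ → 11p₁ + p₂ = 281.
Market 2: 4p₂ + 3p₁ = 392.
Eliminating p₂: 4×(1) − 1×(2) gives 41p₁ = 732, so p₁ = 732/41.
Back-substitute into (2): p₂ = (392 − 3×732/41) / 4 = 3469/41.

p₁ = 732/41, p₂ = 3469/41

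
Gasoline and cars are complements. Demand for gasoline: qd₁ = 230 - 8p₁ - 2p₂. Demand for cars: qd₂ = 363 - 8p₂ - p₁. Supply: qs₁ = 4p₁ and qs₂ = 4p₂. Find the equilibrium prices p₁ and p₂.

Market 1: 230 - 8p₁ - 2p₂ = 4p₁ → 12p₁ + 2p₂ = 230.
Market 2: 12p₂ + p₁ = 363.
Eliminating p₂: 12×(1) − 2×(2) gives 142p₁ = 2034, so p₁ = 1017/71.
Back-substitute into (2): p₂ = (363 − 1×1017/71) / 12 = 2063/71.

p₁ = 1017/71, p₂ = 2063/71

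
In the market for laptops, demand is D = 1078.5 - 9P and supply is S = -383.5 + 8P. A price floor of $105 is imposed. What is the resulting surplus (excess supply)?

Equilibrium price would be P* = 86, so the floor at 105 binds.
At P = 105: D = 133.5, S = 456.5.
Surplus = 456.5 − 133.5 = 323.

Surplus = 323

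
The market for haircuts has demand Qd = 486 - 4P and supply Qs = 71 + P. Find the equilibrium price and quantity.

Set Qd = Qs: 486 - 4P = 71 + P.
415 = 5P, so P* = 83.
Q* = 486 − 4(83) = 154.

P* = 83, Q* = 154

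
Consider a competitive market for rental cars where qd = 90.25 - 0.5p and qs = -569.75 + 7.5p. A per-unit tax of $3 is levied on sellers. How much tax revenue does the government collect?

Pre-tax equilibrium: p* = 82.5, q* = 49.
Tax on sellers shifts supply to qs = -569.75 + 7.5(p − 3) = -592.25 + 7.5p.
90.25 - 0.5p = -592.25 + 7.5p gives buyer price pb = 85.3125; sellers receive ps = 85.3125 − 3 = 82.3125.
New quantity: q = 90.25 − 0.5(85.3125) = 47.59375.
Revenue = 3 × 47.59375 = 142.78125.

Tax revenue = 142.78125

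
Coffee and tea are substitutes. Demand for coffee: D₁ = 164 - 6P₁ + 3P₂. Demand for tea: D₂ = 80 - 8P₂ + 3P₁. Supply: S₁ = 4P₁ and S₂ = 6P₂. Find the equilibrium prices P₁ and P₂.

P₁ = 2536/131, P₂ = 1292/131

Market 1: 164 - 6P₁ + 3P₂ = 4P₁ → 10P₁ - 3P₂ = 164.
Market 2: 14P₂ - 3P₁ = 80.
Eliminating P₂: 14×(1) + 3×(2) gives 131P₁ = 2536, so P₁ = 2536/131.
Back-substitute into (2): P₂ = (80 + 3×2536/131) / 14 = 1292/131.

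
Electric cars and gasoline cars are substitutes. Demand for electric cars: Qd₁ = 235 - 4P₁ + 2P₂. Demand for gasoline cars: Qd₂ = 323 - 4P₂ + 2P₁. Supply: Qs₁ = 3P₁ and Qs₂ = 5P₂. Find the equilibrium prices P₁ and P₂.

P₁ = 2761/59, P₂ = 2731/59

Market 1: 235 - 4P₁ + 2P₂ = 3P₁ → 7P₁ - 2P₂ = 235.
Market 2: 9P₂ - 2P₁ = 323.
Eliminating P₂: 9×(1) + 2×(2) gives 59P₁ = 2761, so P₁ = 2761/59.
Back-substitute into (2): P₂ = (323 + 2×2761/59) / 9 = 2731/59.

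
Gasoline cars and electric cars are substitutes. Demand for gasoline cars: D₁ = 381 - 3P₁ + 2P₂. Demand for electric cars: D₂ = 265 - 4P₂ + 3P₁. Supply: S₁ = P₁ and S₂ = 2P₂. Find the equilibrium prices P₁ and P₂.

Market 1: 381 - 3P₁ + 2P₂ = P₁ → 4P₁ - 2P₂ = 381.
Market 2: 6P₂ - 3P₁ = 265.
Eliminating P₂: 6×(1) + 2×(2) gives 18P₁ = 2816, so P₁ = 1408/9.
Back-substitute into (2): P₂ = (265 + 3×1408/9) / 6 = 2203/18.

P₁ = 1408/9, P₂ = 2203/18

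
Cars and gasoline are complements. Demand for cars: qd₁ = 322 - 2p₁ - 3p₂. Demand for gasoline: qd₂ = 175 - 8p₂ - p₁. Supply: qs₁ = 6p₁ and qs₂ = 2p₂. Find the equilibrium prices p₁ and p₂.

Market 1: 322 - 2p₁ - 3p₂ = 6p₁ → 8p₁ + 3p₂ = 322.
Market 2: 10p₂ + p₁ = 175.
Eliminating p₂: 10×(1) − 3×(2) gives 77p₁ = 2695, so p₁ = 35.
Back-substitute into (2): p₂ = (175 − 1×35) / 10 = 14.

p₁ = 35, p₂ = 14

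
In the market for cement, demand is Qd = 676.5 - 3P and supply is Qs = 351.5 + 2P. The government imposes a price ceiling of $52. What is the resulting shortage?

Shortage = 65

Equilibrium price would be P* = 65, so the ceiling at 52 binds.
At P = 52: Qd = 676.5 − 3(52) = 520.5, Qs = 351.5 + 2(52) = 455.5.
Shortage = 520.5 − 455.5 = 65.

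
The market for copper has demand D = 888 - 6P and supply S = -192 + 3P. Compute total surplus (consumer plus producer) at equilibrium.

Equilibrium: 888 - 6P = -192 + 3P gives P* = 120, Q* = 168.
Demand choke price: P = 148; supply starts at P = 64.
CS = ½(148 − 120)(168) = 2352; PS = ½(120 − 64)(168) = 4704.

Total surplus = 7056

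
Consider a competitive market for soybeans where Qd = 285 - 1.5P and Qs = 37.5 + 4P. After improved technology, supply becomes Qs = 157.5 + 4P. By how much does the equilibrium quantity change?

ΔQ = 360/11

Original equilibrium: P* = 45, Q* = 217.5.
New equilibrium: 285 - 1.5P = 157.5 + 4P, so 127.5 = 5.5P and P' = 255/11; Q' = 285 − 1.5(255/11) = 5505/22.
Change in quantity: 5505/22 − 217.5 = 360/11.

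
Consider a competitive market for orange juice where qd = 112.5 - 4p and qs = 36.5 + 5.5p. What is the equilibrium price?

Set qd = qs: 112.5 - 4p = 36.5 + 5.5p.
76 = 9.5p, so p* = 8.
q* = 112.5 − 4(8) = 80.5.

p* = 8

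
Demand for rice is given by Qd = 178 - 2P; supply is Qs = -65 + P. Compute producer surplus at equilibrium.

Producer surplus = 128

Equilibrium: 178 - 2P = -65 + P gives P* = 81, Q* = 16.
Supply starts at P = 65 (where Qs = 0).
PS = ½(81 − 65)(16) = 128.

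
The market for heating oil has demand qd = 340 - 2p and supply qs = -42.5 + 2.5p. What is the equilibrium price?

p* = 85

Set qd = qs: 340 - 2p = -42.5 + 2.5p.
382.5 = 4.5p, so p* = 85.
q* = 340 − 2(85) = 170.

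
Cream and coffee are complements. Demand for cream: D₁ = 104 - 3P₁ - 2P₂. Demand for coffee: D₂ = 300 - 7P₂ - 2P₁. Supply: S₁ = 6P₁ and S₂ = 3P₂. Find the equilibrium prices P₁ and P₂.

Market 1: 104 - 3P₁ - 2P₂ = 6P₁ → 9P₁ + 2P₂ = 104.
Market 2: 10P₂ + 2P₁ = 300.
Eliminating P₂: 10×(1) − 2×(2) gives 86P₁ = 440, so P₁ = 220/43.
Back-substitute into (2): P₂ = (300 − 2×220/43) / 10 = 1246/43.

P₁ = 220/43, P₂ = 1246/43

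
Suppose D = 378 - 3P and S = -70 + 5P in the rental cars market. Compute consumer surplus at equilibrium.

Consumer surplus = 7350

Equilibrium: 378 - 3P = -70 + 5P gives P* = 56, Q* = 210.
Demand choke price (D = 0): P = 126.
CS = ½(126 − 56)(210) = 7350.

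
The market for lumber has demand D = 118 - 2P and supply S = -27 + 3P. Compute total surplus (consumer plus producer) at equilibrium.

Equilibrium: 118 - 2P = -27 + 3P gives P* = 29, Q* = 60.
Demand choke price: P = 59; supply starts at P = 9.
CS = ½(59 − 29)(60) = 900; PS = ½(29 − 9)(60) = 600.

Total surplus = 1500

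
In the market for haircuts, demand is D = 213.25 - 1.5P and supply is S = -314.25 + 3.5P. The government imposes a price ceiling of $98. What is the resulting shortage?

Shortage = 37.5

Equilibrium price would be P* = 105.5, so the ceiling at 98 binds.
At P = 98: D = 213.25 − 1.5(98) = 66.25, S = -314.25 + 3.5(98) = 28.75.
Shortage = 66.25 − 28.75 = 37.5.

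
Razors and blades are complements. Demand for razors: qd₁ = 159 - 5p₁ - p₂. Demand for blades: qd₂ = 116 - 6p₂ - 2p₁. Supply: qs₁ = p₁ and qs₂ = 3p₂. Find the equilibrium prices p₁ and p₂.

Market 1: 159 - 5p₁ - p₂ = p₁ → 6p₁ + p₂ = 159.
Market 2: 9p₂ + 2p₁ = 116.
Eliminating p₂: 9×(1) − 1×(2) gives 52p₁ = 1315, so p₁ = 1315/52.
Back-substitute into (2): p₂ = (116 − 2×1315/52) / 9 = 189/26.

p₁ = 1315/52, p₂ = 189/26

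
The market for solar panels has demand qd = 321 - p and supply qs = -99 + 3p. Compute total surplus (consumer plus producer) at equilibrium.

Total surplus = 31104

Equilibrium: 321 - p = -99 + 3p gives p* = 105, q* = 216.
Demand choke price: p = 321; supply starts at p = 33.
CS = ½(321 − 105)(216) = 23328; PS = ½(105 − 33)(216) = 7776.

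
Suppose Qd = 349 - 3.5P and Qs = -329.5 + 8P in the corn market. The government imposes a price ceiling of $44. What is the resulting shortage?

Equilibrium price would be P* = 59, so the ceiling at 44 binds.
At P = 44: Qd = 349 − 3.5(44) = 195, Qs = -329.5 + 8(44) = 22.5.
Shortage = 195 − 22.5 = 172.5.

Shortage = 172.5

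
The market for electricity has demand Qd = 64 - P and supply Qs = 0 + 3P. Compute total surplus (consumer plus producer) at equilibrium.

Equilibrium: 64 - P = 0 + 3P gives P* = 16, Q* = 48.
Demand choke price: P = 64; supply starts at P = 0.
CS = ½(64 − 16)(48) = 1152; PS = ½(16 − 0)(48) = 384.

Total surplus = 1536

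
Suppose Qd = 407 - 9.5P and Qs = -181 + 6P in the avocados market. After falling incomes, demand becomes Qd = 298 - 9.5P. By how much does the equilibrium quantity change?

Original equilibrium: P* = 1176/31, Q* = 1445/31.
New equilibrium: 298 - 9.5P = -181 + 6P, so 479 = 15.5P and P' = 958/31; Q' = 298 − 9.5(958/31) = 137/31.
Change in quantity: 137/31 − 1445/31 = -1308/31.

ΔQ = -1308/31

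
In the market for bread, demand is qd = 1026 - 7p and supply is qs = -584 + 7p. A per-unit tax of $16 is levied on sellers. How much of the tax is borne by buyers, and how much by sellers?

Pre-tax equilibrium: p* = 115, q* = 221.
Tax on sellers shifts supply to qs = -584 + 7(p − 16) = -696 + 7p.
1026 - 7p = -696 + 7p gives buyer price pb = 123; sellers receive ps = 123 − 16 = 107.
New quantity: q = 1026 − 7(123) = 165.
Buyer burden = 123 − 115 = 8; seller burden = 115 − 107 = 8.

Buyers bear $8, sellers bear $8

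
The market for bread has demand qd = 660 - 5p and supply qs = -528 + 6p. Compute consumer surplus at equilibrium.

Equilibrium: 660 - 5p = -528 + 6p gives p* = 108, q* = 120.
Demand choke price (qd = 0): p = 132.
CS = ½(132 − 108)(120) = 1440.

Consumer surplus = 1440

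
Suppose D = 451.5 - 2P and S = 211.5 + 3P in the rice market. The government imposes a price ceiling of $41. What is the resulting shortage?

Shortage = 35

Equilibrium price would be P* = 48, so the ceiling at 41 binds.
At P = 41: D = 451.5 − 2(41) = 369.5, S = 211.5 + 3(41) = 334.5.
Shortage = 369.5 − 334.5 = 35.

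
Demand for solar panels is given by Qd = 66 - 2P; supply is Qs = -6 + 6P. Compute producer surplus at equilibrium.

Equilibrium: 66 - 2P = -6 + 6P gives P* = 9, Q* = 48.
Supply starts at P = 1 (where Qs = 0).
PS = ½(9 − 1)(48) = 192.

Producer surplus = 192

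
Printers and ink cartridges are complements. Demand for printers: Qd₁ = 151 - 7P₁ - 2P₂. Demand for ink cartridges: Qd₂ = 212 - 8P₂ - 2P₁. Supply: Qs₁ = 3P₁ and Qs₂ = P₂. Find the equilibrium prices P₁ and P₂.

Market 1: 151 - 7P₁ - 2P₂ = 3P₁ → 10P₁ + 2P₂ = 151.
Market 2: 9P₂ + 2P₁ = 212.
Eliminating P₂: 9×(1) − 2×(2) gives 86P₁ = 935, so P₁ = 935/86.
Back-substitute into (2): P₂ = (212 − 2×935/86) / 9 = 909/43.

P₁ = 935/86, P₂ = 909/43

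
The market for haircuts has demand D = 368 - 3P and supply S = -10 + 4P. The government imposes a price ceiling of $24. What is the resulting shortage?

Shortage = 210

Equilibrium price would be P* = 54, so the ceiling at 24 binds.
At P = 24: D = 368 − 3(24) = 296, S = -10 + 4(24) = 86.
Shortage = 296 − 86 = 210.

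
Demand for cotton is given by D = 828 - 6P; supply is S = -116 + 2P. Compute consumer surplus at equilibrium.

Consumer surplus = 1200

Equilibrium: 828 - 6P = -116 + 2P gives P* = 118, Q* = 120.
Demand choke price (D = 0): P = 138.
CS = ½(138 − 118)(120) = 1200.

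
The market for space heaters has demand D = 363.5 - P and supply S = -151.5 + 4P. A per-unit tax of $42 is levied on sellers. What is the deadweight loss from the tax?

Pre-tax equilibrium: P* = 103, Q* = 260.5.
Tax on sellers shifts supply to S = -151.5 + 4(P − 42) = -319.5 + 4P.
363.5 - P = -319.5 + 4P gives buyer price Pb = 136.6; sellers receive Ps = 136.6 − 42 = 94.6.
New quantity: Q = 363.5 − 1(136.6) = 226.9.
DWL = ½ × 42 × (260.5 − 226.9) = 705.6.

Deadweight loss = 705.6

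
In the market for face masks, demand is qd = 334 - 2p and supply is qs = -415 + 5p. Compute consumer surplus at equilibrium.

Consumer surplus = 3600

Equilibrium: 334 - 2p = -415 + 5p gives p* = 107, q* = 120.
Demand choke price (qd = 0): p = 167.
CS = ½(167 − 107)(120) = 3600.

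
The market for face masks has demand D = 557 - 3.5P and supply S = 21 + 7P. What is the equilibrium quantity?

Q* = 1135/3

Set D = S: 557 - 3.5P = 21 + 7P.
536 = 10.5P, so P* = 1072/21.
Q* = 557 − 3.5(1072/21) = 1135/3.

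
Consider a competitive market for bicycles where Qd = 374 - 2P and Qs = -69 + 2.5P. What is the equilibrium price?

Set Qd = Qs: 374 - 2P = -69 + 2.5P.
443 = 4.5P, so P* = 886/9.
Q* = 374 − 2(886/9) = 1594/9.

P* = 886/9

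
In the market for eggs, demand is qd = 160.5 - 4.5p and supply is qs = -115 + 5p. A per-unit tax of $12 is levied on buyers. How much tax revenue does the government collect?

Tax revenue = 360/19

Pre-tax equilibrium: p* = 29, q* = 30.
Tax on buyers shifts demand to qd = 160.5 − 4.5(p + 12) = 106.5 - 4.5p.
106.5 - 4.5p = -115 + 5p gives seller price ps = 443/19; buyers pay pb = 443/19 + 12 = 671/19.
New quantity: q = 160.5 − 4.5(671/19) = 30/19.
Revenue = 12 × 30/19 = 360/19.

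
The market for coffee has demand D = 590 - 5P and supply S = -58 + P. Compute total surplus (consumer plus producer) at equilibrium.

Equilibrium: 590 - 5P = -58 + P gives P* = 108, Q* = 50.
Demand choke price: P = 118; supply starts at P = 58.
CS = ½(118 − 108)(50) = 250; PS = ½(108 − 58)(50) = 1250.

Total surplus = 1500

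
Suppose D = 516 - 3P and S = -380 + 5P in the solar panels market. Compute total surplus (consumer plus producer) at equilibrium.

Total surplus = 8640

Equilibrium: 516 - 3P = -380 + 5P gives P* = 112, Q* = 180.
Demand choke price: P = 172; supply starts at P = 76.
CS = ½(172 − 112)(180) = 5400; PS = ½(112 − 76)(180) = 3240.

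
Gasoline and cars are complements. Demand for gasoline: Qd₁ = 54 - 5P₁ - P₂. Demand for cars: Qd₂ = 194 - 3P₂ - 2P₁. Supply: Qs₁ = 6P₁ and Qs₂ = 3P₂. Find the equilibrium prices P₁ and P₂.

P₁ = 2.03125, P₂ = 31.65625

Market 1: 54 - 5P₁ - P₂ = 6P₁ → 11P₁ + P₂ = 54.
Market 2: 6P₂ + 2P₁ = 194.
Eliminating P₂: 6×(1) − 1×(2) gives 64P₁ = 130, so P₁ = 2.03125.
Back-substitute into (2): P₂ = (194 − 2×2.03125) / 6 = 31.65625.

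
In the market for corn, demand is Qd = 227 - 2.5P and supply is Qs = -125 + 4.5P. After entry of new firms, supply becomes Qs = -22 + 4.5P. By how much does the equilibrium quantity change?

ΔQ = 515/14

Original equilibrium: P* = 352/7, Q* = 709/7.
New equilibrium: 227 - 2.5P = -22 + 4.5P, so 249 = 7P and P' = 249/7; Q' = 227 − 2.5(249/7) = 1933/14.
Change in quantity: 1933/14 − 709/7 = 515/14.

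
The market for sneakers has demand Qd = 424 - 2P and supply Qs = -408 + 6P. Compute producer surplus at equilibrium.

Equilibrium: 424 - 2P = -408 + 6P gives P* = 104, Q* = 216.
Supply starts at P = 68 (where Qs = 0).
PS = ½(104 − 68)(216) = 3888.

Producer surplus = 3888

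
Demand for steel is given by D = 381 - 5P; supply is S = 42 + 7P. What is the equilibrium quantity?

Q* = 239.75

Set D = S: 381 - 5P = 42 + 7P.
339 = 12P, so P* = 28.25.
Q* = 381 − 5(28.25) = 239.75.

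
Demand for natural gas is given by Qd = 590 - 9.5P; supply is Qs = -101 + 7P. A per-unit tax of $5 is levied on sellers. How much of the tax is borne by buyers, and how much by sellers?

Pre-tax equilibrium: P* = 1382/33, Q* = 6341/33.
Tax on sellers shifts supply to Qs = -101 + 7(P − 5) = -136 + 7P.
590 - 9.5P = -136 + 7P gives buyer price Pb = 44; sellers receive Ps = 44 − 5 = 39.
New quantity: Q = 590 − 9.5(44) = 172.
Buyer burden = 44 − 1382/33 = 70/33; seller burden = 1382/33 − 39 = 95/33.

Buyers bear 70/33, sellers bear 95/33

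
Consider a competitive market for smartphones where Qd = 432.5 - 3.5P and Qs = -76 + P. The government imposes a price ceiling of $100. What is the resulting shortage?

Shortage = 58.5

Equilibrium price would be P* = 113, so the ceiling at 100 binds.
At P = 100: Qd = 432.5 − 3.5(100) = 82.5, Qs = -76 + 1(100) = 24.
Shortage = 82.5 − 24 = 58.5.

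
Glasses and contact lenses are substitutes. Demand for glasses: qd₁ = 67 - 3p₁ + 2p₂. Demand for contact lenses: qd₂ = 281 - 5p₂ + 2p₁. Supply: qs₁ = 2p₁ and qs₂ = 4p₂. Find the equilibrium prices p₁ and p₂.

Market 1: 67 - 3p₁ + 2p₂ = 2p₁ → 5p₁ - 2p₂ = 67.
Market 2: 9p₂ - 2p₁ = 281.
Eliminating p₂: 9×(1) + 2×(2) gives 41p₁ = 1165, so p₁ = 1165/41.
Back-substitute into (2): p₂ = (281 + 2×1165/41) / 9 = 1539/41.

p₁ = 1165/41, p₂ = 1539/41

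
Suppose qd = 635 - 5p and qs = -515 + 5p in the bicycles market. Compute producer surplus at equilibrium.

Equilibrium: 635 - 5p = -515 + 5p gives p* = 115, q* = 60.
Supply starts at p = 103 (where qs = 0).
PS = ½(115 − 103)(60) = 360.

Producer surplus = 360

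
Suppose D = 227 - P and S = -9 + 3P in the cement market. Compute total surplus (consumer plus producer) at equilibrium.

Equilibrium: 227 - P = -9 + 3P gives P* = 59, Q* = 168.
Demand choke price: P = 227; supply starts at P = 3.
CS = ½(227 − 59)(168) = 14112; PS = ½(59 − 3)(168) = 4704.

Total surplus = 18816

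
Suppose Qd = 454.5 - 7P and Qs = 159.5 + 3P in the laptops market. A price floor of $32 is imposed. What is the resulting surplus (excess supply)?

Equilibrium price would be P* = 29.5, so the floor at 32 binds.
At P = 32: Qd = 230.5, Qs = 255.5.
Surplus = 255.5 − 230.5 = 25.

Surplus = 25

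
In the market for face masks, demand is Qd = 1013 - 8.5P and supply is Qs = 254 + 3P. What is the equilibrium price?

Set Qd = Qs: 1013 - 8.5P = 254 + 3P.
759 = 11.5P, so P* = 66.
Q* = 1013 − 8.5(66) = 452.

P* = 66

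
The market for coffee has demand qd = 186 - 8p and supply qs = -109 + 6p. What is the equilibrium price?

Set qd = qs: 186 - 8p = -109 + 6p.
295 = 14p, so p* = 295/14.
q* = 186 − 8(295/14) = 122/7.

p* = 295/14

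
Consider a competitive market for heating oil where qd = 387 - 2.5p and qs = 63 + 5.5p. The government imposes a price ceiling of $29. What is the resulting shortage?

Equilibrium price would be p* = 40.5, so the ceiling at 29 binds.
At p = 29: qd = 387 − 2.5(29) = 314.5, qs = 63 + 5.5(29) = 222.5.
Shortage = 314.5 − 222.5 = 92.

Shortage = 92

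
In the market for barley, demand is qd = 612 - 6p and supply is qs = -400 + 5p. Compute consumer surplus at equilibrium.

Equilibrium: 612 - 6p = -400 + 5p gives p* = 92, q* = 60.
Demand choke price (qd = 0): p = 102.
CS = ½(102 − 92)(60) = 300.

Consumer surplus = 300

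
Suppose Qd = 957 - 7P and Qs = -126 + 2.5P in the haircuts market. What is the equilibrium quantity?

Set Qd = Qs: 957 - 7P = -126 + 2.5P.
1083 = 9.5P, so P* = 114.
Q* = 957 − 7(114) = 159.

Q* = 159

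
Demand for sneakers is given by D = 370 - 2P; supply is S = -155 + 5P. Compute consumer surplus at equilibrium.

Equilibrium: 370 - 2P = -155 + 5P gives P* = 75, Q* = 220.
Demand choke price (D = 0): P = 185.
CS = ½(185 − 75)(220) = 12100.

Consumer surplus = 12100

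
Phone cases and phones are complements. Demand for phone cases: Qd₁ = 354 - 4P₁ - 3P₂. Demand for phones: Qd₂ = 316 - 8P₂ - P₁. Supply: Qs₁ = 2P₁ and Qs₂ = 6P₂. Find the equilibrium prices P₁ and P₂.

Market 1: 354 - 4P₁ - 3P₂ = 2P₁ → 6P₁ + 3P₂ = 354.
Market 2: 14P₂ + P₁ = 316.
Eliminating P₂: 14×(1) − 3×(2) gives 81P₁ = 4008, so P₁ = 1336/27.
Back-substitute into (2): P₂ = (316 − 1×1336/27) / 14 = 514/27.

P₁ = 1336/27, P₂ = 514/27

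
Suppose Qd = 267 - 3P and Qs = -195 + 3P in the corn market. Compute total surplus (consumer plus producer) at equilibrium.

Total surplus = 432

Equilibrium: 267 - 3P = -195 + 3P gives P* = 77, Q* = 36.
Demand choke price: P = 89; supply starts at P = 65.
CS = ½(89 − 77)(36) = 216; PS = ½(77 − 65)(36) = 216.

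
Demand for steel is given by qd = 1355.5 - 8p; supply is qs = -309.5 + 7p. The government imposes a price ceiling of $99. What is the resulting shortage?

Shortage = 180

Equilibrium price would be p* = 111, so the ceiling at 99 binds.
At p = 99: qd = 1355.5 − 8(99) = 563.5, qs = -309.5 + 7(99) = 383.5.
Shortage = 563.5 − 383.5 = 180.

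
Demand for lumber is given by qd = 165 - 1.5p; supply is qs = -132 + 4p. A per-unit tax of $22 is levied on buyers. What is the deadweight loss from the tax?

Pre-tax equilibrium: p* = 54, q* = 84.
Tax on buyers shifts demand to qd = 165 − 1.5(p + 22) = 132 - 1.5p.
132 - 1.5p = -132 + 4p gives seller price ps = 48; buyers pay pb = 48 + 22 = 70.
New quantity: q = 165 − 1.5(70) = 60.
DWL = ½ × 22 × (84 − 60) = 264.

Deadweight loss = 264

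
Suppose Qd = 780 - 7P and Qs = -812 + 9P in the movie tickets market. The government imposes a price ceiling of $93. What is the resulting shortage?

Shortage = 104

Equilibrium price would be P* = 99.5, so the ceiling at 93 binds.
At P = 93: Qd = 780 − 7(93) = 129, Qs = -812 + 9(93) = 25.
Shortage = 129 − 25 = 104.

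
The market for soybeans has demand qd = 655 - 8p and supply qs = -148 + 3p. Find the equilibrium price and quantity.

p* = 73, q* = 71

Set qd = qs: 655 - 8p = -148 + 3p.
803 = 11p, so p* = 73.
q* = 655 − 8(73) = 71.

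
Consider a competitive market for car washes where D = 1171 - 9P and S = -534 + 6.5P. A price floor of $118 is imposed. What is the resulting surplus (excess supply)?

Equilibrium price would be P* = 110, so the floor at 118 binds.
At P = 118: D = 109, S = 233.
Surplus = 233 − 109 = 124.

Surplus = 124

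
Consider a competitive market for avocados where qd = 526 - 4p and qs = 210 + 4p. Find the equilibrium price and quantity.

Set qd = qs: 526 - 4p = 210 + 4p.
316 = 8p, so p* = 39.5.
q* = 526 − 4(39.5) = 368.

p* = 39.5, q* = 368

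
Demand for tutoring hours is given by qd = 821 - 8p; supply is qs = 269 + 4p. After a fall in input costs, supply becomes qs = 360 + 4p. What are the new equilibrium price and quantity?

Original equilibrium: p* = 46, q* = 453.
New equilibrium: 821 - 8p = 360 + 4p, so 461 = 12p and p' = 461/12; q' = 821 − 8(461/12) = 1541/3.

p' = 461/12, q' = 1541/3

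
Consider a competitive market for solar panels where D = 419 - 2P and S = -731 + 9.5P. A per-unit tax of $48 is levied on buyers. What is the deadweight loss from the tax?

Pre-tax equilibrium: P* = 100, Q* = 219.
Tax on buyers shifts demand to D = 419 − 2(P + 48) = 323 - 2P.
323 - 2P = -731 + 9.5P gives seller price Ps = 2108/23; buyers pay Pb = 2108/23 + 48 = 3212/23.
New quantity: Q = 419 − 2(3212/23) = 3213/23.
DWL = ½ × 48 × (219 − 3213/23) = 43776/23.

Deadweight loss = 43776/23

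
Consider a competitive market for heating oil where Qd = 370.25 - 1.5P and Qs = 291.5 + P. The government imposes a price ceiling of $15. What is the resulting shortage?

Equilibrium price would be P* = 31.5, so the ceiling at 15 binds.
At P = 15: Qd = 370.25 − 1.5(15) = 347.75, Qs = 291.5 + 1(15) = 306.5.
Shortage = 347.75 − 306.5 = 41.25.

Shortage = 41.25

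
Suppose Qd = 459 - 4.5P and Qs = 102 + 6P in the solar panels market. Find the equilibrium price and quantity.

P* = 34, Q* = 306

Set Qd = Qs: 459 - 4.5P = 102 + 6P.
357 = 10.5P, so P* = 34.
Q* = 459 − 4.5(34) = 306.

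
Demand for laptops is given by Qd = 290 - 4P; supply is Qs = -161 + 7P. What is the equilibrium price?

Set Qd = Qs: 290 - 4P = -161 + 7P.
451 = 11P, so P* = 41.
Q* = 290 − 4(41) = 126.

P* = 41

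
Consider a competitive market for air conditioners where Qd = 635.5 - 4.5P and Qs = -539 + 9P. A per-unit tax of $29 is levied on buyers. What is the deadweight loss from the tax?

Pre-tax equilibrium: P* = 87, Q* = 244.
Tax on buyers shifts demand to Qd = 635.5 − 4.5(P + 29) = 505 - 4.5P.
505 - 4.5P = -539 + 9P gives seller price Ps = 232/3; buyers pay Pb = 232/3 + 29 = 319/3.
New quantity: Q = 635.5 − 4.5(319/3) = 157.
DWL = ½ × 29 × (244 − 157) = 1261.5.

Deadweight loss = 1261.5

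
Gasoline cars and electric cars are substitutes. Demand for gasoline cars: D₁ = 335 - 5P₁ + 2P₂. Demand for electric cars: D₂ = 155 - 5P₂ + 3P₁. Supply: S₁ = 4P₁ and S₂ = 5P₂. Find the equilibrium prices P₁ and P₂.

P₁ = 305/7, P₂ = 200/7

Market 1: 335 - 5P₁ + 2P₂ = 4P₁ → 9P₁ - 2P₂ = 335.
Market 2: 10P₂ - 3P₁ = 155.
Eliminating P₂: 10×(1) + 2×(2) gives 84P₁ = 3660, so P₁ = 305/7.
Back-substitute into (2): P₂ = (155 + 3×305/7) / 10 = 200/7.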